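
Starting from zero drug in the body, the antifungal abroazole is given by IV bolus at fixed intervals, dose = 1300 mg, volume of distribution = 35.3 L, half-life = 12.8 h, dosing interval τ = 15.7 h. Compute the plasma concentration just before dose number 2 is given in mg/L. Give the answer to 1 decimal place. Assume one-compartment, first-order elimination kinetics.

C₀ per dose = Dose / Vd = 1300 / 35.3 = 36.83 mg/L
k = ln2 / t½ = 0.693147 / 12.8 = 0.05415 h⁻¹
Fraction remaining after one interval: r = e^(−kτ) = e^(−0.05415 × 15.7) = 0.4273
Before dose 2, 1 dose has been given (aged 1τ).
C_trough = C₀ × r = 36.83 × 0.4273 = 15.74 mg/L

15.7 mg/L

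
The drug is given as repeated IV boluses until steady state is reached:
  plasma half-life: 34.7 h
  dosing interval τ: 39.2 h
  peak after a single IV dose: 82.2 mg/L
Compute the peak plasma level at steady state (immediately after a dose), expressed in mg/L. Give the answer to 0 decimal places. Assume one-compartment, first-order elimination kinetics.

k = ln2 / t½ = 0.693147 / 34.7 = 0.01998 h⁻¹
e^(−kτ) = e^(−0.01998 × 39.2) = 0.4569
Accumulation ratio R = 1 / (1 − e^(−kτ)) = 1 / (1 − 0.4569) = 1.841
Steady-state peak = C₀ × R = 82.2 × 1.841 = 151.3 mg/L

151 mg/L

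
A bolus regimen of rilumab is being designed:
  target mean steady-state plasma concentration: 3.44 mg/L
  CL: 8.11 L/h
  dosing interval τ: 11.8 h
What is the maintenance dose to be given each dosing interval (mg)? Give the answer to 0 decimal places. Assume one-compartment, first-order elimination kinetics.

329 mg

At steady state, Dose/τ = Css × CL.
Dose = Css × CL × τ = 3.44 × 8.110 × 11.8 = 329.2 mg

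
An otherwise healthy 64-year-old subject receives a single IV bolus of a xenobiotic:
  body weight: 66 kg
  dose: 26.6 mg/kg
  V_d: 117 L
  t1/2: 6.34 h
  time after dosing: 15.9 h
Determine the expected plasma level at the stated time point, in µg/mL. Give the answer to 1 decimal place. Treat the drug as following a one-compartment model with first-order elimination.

2.6 µg/mL

Total dose = 26.6 × 66 = 1756 mg
C₀ = Dose / Vd = 1756 / 117 = 15.01 mg/L
k = ln2 / t½ = 0.693147 / 6.34 = 0.1093 h⁻¹
C = C₀ · e^(−k·t) = 15.01 × e^(−0.1093 × 15.9)
  = 15.01 × 0.1759 = 2.640 mg/L
(2.640 mg/L = 2.640 µg/mL)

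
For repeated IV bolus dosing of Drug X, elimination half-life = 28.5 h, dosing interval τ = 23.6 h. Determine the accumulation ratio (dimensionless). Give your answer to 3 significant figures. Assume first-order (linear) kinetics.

k = ln2 / t½ = 0.693147 / 28.5 = 0.02432 h⁻¹
e^(−kτ) = e^(−0.02432 × 23.6) = 0.5633
Accumulation ratio R = 1 / (1 − e^(−kτ)) = 1 / (1 − 0.5633) = 2.290

2.29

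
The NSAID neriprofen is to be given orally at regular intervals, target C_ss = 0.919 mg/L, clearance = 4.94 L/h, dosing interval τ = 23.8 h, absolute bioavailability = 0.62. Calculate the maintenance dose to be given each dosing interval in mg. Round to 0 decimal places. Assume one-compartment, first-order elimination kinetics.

174 mg

At steady state, F × (Dose/τ) = Css × CL.
Dose = Css × CL × τ / F = 0.919 × 4.940 × 23.8 / 0.62 = 174.3 mg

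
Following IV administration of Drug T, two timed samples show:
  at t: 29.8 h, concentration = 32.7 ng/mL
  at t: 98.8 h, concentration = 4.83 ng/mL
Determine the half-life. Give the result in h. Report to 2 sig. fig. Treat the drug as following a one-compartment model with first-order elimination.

k = ln(C₁/C₂) / (t₂ − t₁) = ln(32.7/4.83) / (98.8 − 29.8)
  = 1.913 / 69.00 = 0.02772 h⁻¹
t½ = ln2 / k = 0.693147 / 0.02772 = 25.01 h

25 h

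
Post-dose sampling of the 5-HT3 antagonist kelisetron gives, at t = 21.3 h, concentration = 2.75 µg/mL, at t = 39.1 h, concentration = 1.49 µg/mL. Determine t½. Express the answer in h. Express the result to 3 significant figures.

20.1 h

k = ln(C₁/C₂) / (t₂ − t₁) = ln(2.75/1.49) / (39.1 − 21.3)
  = 0.6128 / 17.80 = 0.03443 h⁻¹
t½ = ln2 / k = 0.693147 / 0.03443 = 20.13 h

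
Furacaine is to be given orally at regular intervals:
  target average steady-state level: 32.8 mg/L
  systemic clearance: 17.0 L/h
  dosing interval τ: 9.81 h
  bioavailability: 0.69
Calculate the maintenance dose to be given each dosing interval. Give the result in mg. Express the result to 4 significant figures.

At steady state, F × (Dose/τ) = Css × CL.
Dose = Css × CL × τ / F = 32.8 × 17.00 × 9.81 / 0.69 = 7928 mg

7928 mg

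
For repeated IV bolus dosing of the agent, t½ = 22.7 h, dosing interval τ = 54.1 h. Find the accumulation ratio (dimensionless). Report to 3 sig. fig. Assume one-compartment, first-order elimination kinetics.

k = ln2 / t½ = 0.693147 / 22.7 = 0.03054 h⁻¹
e^(−kτ) = e^(−0.03054 × 54.1) = 0.1916
Accumulation ratio R = 1 / (1 − e^(−kτ)) = 1 / (1 − 0.1916) = 1.237

1.24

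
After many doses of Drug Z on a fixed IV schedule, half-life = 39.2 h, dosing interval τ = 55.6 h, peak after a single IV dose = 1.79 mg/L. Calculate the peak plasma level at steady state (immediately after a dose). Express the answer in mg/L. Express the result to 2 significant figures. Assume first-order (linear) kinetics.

k = ln2 / t½ = 0.693147 / 39.2 = 0.01768 h⁻¹
e^(−kτ) = e^(−0.01768 × 55.6) = 0.3742
Accumulation ratio R = 1 / (1 − e^(−kτ)) = 1 / (1 − 0.3742) = 1.598
Steady-state peak = C₀ × R = 1.79 × 1.598 = 2.860 mg/L

2.9 mg/L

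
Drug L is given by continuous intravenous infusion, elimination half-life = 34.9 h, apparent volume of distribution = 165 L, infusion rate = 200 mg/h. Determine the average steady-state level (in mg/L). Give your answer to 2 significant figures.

61 mg/L

k = ln2 / t½ = 0.693147 / 34.9 = 0.01986 h⁻¹
CL = k × Vd = 0.01986 × 165 = 3.277 L/h
At steady state Css = R₀ / CL = 200 / 3.277 = 61.03 mg/L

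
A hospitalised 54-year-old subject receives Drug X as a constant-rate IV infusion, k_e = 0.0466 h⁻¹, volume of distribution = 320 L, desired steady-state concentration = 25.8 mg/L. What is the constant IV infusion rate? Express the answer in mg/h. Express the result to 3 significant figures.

CL = k × Vd = 0.04660 × 320 = 14.91 L/h
At steady state, infusion rate R₀ = Css × CL = 25.8 × 14.91 = 384.7 mg/h

385 mg/h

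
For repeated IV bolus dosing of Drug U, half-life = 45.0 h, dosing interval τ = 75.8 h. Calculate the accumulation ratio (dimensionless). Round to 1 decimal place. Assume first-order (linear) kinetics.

k = ln2 / t½ = 0.693147 / 45.0 = 0.01540 h⁻¹
e^(−kτ) = e^(−0.01540 × 75.8) = 0.3112
Accumulation ratio R = 1 / (1 − e^(−kτ)) = 1 / (1 − 0.3112) = 1.452

1.5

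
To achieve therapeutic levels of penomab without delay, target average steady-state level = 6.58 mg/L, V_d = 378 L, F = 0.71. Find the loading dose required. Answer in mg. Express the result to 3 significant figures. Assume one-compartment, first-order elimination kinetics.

3500 mg

LD = Css × Vd / F = 6.58 × 378 / 0.71 = 3503 mg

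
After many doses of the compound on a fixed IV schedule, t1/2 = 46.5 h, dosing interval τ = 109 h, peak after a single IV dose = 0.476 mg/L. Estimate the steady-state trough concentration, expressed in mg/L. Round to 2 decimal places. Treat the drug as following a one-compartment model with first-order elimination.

k = ln2 / t½ = 0.693147 / 46.5 = 0.01491 h⁻¹
e^(−kτ) = e^(−0.01491 × 109) = 0.1969
Accumulation ratio R = 1 / (1 − e^(−kτ)) = 1 / (1 − 0.1969) = 1.245
Steady-state trough = C₀ × R × e^(−kτ) = 0.476 × 1.245 × 0.1969 = 0.1167 mg/L

0.12 mg/L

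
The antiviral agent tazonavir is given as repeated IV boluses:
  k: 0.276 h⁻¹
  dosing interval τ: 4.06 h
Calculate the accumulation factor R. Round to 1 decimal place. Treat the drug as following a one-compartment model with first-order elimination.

e^(−kτ) = e^(−0.2760 × 4.06) = 0.3261
Accumulation ratio R = 1 / (1 − e^(−kτ)) = 1 / (1 − 0.3261) = 1.484

1.5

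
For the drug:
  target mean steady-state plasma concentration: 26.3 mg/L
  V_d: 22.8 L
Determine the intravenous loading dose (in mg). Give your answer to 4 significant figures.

LD = Css × Vd = 26.3 × 22.8 = 599.6 mg

599.6 mg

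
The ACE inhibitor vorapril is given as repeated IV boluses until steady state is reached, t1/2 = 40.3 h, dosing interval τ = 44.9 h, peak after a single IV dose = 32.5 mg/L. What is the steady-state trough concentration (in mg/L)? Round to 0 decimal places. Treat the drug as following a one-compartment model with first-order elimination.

28 mg/L

k = ln2 / t½ = 0.693147 / 40.3 = 0.01720 h⁻¹
e^(−kτ) = e^(−0.01720 × 44.9) = 0.4620
Accumulation ratio R = 1 / (1 − e^(−kτ)) = 1 / (1 − 0.4620) = 1.859
Steady-state trough = C₀ × R × e^(−kτ) = 32.5 × 1.859 × 0.4620 = 27.91 mg/L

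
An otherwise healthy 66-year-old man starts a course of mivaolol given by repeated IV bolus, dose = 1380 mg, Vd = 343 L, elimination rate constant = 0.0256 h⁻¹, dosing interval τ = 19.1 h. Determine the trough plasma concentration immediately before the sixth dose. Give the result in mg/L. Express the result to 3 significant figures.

5.83 mg/L

C₀ per dose = Dose / Vd = 1380 / 343 = 4.023 mg/L
Fraction remaining after one interval: r = e^(−kτ) = e^(−0.02560 × 19.1) = 0.6133
Before dose 6, 5 doses have been given (aged 1τ, 2τ, 3τ, 4τ, 5τ).
C_trough = C₀ × (r + r² + … + r^5) = C₀ × r(1−r^5)/(1−r)
        = 4.023 × 0.6133 × (1 − 0.08677) / (1 − 0.6133) = 5.827 mg/L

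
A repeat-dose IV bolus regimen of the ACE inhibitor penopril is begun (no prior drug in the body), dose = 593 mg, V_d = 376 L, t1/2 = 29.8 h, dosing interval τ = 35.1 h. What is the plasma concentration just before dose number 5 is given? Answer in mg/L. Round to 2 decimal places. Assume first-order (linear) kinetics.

C₀ per dose = Dose / Vd = 593 / 376 = 1.577 mg/L
k = ln2 / t½ = 0.693147 / 29.8 = 0.02326 h⁻¹
Fraction remaining after one interval: r = e^(−kτ) = e^(−0.02326 × 35.1) = 0.4420
Before dose 5, 4 doses have been given (aged 1τ, 2τ, 3τ, 4τ).
C_trough = C₀ × (r + r² + … + r^4) = C₀ × r(1−r^4)/(1−r)
        = 1.577 × 0.4420 × (1 − 0.03817) / (1 − 0.4420) = 1.201 mg/L

1.20 mg/L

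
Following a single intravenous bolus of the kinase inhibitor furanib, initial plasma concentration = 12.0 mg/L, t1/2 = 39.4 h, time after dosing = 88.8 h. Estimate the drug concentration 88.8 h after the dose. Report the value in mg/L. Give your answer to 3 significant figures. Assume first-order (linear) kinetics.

2.52 mg/L

k = ln2 / t½ = 0.693147 / 39.4 = 0.01759 h⁻¹
C = C₀ · e^(−k·t) = 12.00 × e^(−0.01759 × 88.8)
  = 12.00 × 0.2097 = 2.516 mg/L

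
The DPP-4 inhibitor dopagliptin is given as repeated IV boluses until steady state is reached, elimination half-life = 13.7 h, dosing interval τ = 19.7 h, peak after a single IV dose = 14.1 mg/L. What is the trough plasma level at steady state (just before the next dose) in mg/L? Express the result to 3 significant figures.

k = ln2 / t½ = 0.693147 / 13.7 = 0.05059 h⁻¹
e^(−kτ) = e^(−0.05059 × 19.7) = 0.3691
Accumulation ratio R = 1 / (1 − e^(−kτ)) = 1 / (1 − 0.3691) = 1.585
Steady-state trough = C₀ × R × e^(−kτ) = 14.1 × 1.585 × 0.3691 = 8.249 mg/L

8.25 mg/L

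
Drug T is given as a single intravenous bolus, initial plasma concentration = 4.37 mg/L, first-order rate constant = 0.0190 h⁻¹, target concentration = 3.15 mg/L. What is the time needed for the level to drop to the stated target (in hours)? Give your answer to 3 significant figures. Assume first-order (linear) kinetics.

17.2 h

t = ln(C₀ / C) / k = ln(4.370 / 3.15) / 0.01900
  = ln(1.387) / 0.01900 = 0.3271 / 0.01900 = 17.22 h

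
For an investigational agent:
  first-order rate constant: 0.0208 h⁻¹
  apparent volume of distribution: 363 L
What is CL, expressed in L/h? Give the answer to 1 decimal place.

7.6 L/h

CL = k × Vd = 0.0208 × 363 = 7.550 L/h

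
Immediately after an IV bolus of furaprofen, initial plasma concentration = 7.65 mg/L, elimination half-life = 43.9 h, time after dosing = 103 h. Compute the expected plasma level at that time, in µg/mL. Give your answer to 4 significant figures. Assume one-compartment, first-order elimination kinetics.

k = ln2 / t½ = 0.693147 / 43.9 = 0.01579 h⁻¹
C = C₀ · e^(−k·t) = 7.650 × e^(−0.01579 × 103)
  = 7.650 × 0.1966 = 1.504 mg/L
(1.504 mg/L = 1.504 µg/mL)

1.504 µg/mL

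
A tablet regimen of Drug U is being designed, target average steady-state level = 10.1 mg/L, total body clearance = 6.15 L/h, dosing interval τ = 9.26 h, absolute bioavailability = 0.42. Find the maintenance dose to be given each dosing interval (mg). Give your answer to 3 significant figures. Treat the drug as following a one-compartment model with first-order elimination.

1370 mg

At steady state, F × (Dose/τ) = Css × CL.
Dose = Css × CL × τ / F = 10.1 × 6.150 × 9.26 / 0.42 = 1369 mg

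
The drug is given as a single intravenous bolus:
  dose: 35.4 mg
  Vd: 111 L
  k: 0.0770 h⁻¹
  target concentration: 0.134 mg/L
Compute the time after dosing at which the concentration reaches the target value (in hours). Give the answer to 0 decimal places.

11 h

C₀ = Dose / Vd = 35.40 / 111 = 0.3189 mg/L
t = ln(C₀ / C) / k = ln(0.3189 / 0.134) / 0.07700
  = ln(2.380) / 0.07700 = 0.8671 / 0.07700 = 11.26 h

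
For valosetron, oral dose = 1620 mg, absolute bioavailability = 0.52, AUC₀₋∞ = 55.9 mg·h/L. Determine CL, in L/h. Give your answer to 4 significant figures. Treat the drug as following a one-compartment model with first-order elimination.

15.07 L/h

CL = F·Dose / AUC = 0.52 × 1620 / 55.9 = 15.07 L/h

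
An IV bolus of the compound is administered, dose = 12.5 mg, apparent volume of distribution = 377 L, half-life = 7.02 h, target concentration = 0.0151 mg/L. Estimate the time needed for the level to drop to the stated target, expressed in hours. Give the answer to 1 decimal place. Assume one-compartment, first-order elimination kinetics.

8.0 h

C₀ = Dose / Vd = 12.50 / 377 = 0.03316 mg/L
k = ln2 / t½ = 0.693147 / 7.02 = 0.09874 h⁻¹
t = ln(C₀ / C) / k = ln(0.03316 / 0.0151) / 0.09874
  = ln(2.196) / 0.09874 = 0.7866 / 0.09874 = 7.966 h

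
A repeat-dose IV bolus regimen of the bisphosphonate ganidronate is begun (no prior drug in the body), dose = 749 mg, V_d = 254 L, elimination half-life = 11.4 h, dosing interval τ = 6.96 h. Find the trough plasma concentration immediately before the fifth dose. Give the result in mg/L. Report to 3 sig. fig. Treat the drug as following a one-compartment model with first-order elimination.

C₀ per dose = Dose / Vd = 749 / 254 = 2.949 mg/L
k = ln2 / t½ = 0.693147 / 11.4 = 0.06080 h⁻¹
Fraction remaining after one interval: r = e^(−kτ) = e^(−0.06080 × 6.96) = 0.6550
Before dose 5, 4 doses have been given (aged 1τ, 2τ, 3τ, 4τ).
C_trough = C₀ × (r + r² + … + r^4) = C₀ × r(1−r^4)/(1−r)
        = 2.949 × 0.6550 × (1 − 0.1841) / (1 − 0.6550) = 4.568 mg/L

4.57 mg/L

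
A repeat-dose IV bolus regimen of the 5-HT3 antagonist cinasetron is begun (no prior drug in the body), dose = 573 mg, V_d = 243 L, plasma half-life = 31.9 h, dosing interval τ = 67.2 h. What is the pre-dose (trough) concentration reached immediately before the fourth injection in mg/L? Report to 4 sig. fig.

C₀ per dose = Dose / Vd = 573 / 243 = 2.358 mg/L
k = ln2 / t½ = 0.693147 / 31.9 = 0.02173 h⁻¹
Fraction remaining after one interval: r = e^(−kτ) = e^(−0.02173 × 67.2) = 0.2322
Before dose 4, 3 doses have been given (aged 1τ, 2τ, 3τ).
C_trough = C₀ × (r + r² + … + r^3) = C₀ × r(1−r^3)/(1−r)
        = 2.358 × 0.2322 × (1 − 0.01252) / (1 − 0.2322) = 0.7042 mg/L

0.7042 mg/L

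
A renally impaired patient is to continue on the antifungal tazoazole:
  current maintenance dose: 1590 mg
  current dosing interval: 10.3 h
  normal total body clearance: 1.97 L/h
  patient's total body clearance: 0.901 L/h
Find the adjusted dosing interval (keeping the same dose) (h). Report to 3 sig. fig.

To keep the same average steady-state level, dosing rate must scale with clearance.
CL ratio = 0.901 / 1.97 = 0.4574
New interval (same dose) = 10.3 / 0.4574 = 22.52 h

22.5 h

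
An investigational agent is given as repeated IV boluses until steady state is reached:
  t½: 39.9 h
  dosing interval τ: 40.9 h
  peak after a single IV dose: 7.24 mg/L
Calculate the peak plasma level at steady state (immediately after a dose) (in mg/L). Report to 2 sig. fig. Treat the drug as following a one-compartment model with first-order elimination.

k = ln2 / t½ = 0.693147 / 39.9 = 0.01737 h⁻¹
e^(−kτ) = e^(−0.01737 × 40.9) = 0.4914
Accumulation ratio R = 1 / (1 − e^(−kτ)) = 1 / (1 − 0.4914) = 1.966
Steady-state peak = C₀ × R = 7.24 × 1.966 = 14.23 mg/L

14 mg/L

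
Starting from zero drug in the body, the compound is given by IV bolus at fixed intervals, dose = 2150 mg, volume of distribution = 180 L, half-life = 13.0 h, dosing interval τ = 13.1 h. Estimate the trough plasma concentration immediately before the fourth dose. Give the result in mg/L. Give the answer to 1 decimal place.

C₀ per dose = Dose / Vd = 2150 / 180 = 11.94 mg/L
k = ln2 / t½ = 0.693147 / 13.0 = 0.05332 h⁻¹
Fraction remaining after one interval: r = e^(−kτ) = e^(−0.05332 × 13.1) = 0.4973
Before dose 4, 3 doses have been given (aged 1τ, 2τ, 3τ).
C_trough = C₀ × (r + r² + … + r^3) = C₀ × r(1−r^3)/(1−r)
        = 11.94 × 0.4973 × (1 − 0.1230) / (1 − 0.4973) = 10.36 mg/L

10.4 mg/L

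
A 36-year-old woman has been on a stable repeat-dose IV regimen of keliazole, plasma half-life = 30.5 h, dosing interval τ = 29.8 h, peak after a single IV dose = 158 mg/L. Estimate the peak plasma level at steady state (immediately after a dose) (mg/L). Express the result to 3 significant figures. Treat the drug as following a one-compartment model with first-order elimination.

321 mg/L

k = ln2 / t½ = 0.693147 / 30.5 = 0.02273 h⁻¹
e^(−kτ) = e^(−0.02273 × 29.8) = 0.5080
Accumulation ratio R = 1 / (1 − e^(−kτ)) = 1 / (1 − 0.5080) = 2.033
Steady-state peak = C₀ × R = 158 × 2.033 = 321.2 mg/L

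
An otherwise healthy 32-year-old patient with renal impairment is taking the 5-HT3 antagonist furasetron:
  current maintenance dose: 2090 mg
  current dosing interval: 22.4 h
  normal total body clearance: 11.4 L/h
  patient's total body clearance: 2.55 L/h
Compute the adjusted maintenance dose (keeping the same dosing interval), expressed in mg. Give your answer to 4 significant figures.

To keep the same average steady-state level, dosing rate must scale with clearance.
CL ratio = 2.55 / 11.4 = 0.2237
New dose (same interval) = 2090 × 0.2237 = 467.5 mg

467.5 mg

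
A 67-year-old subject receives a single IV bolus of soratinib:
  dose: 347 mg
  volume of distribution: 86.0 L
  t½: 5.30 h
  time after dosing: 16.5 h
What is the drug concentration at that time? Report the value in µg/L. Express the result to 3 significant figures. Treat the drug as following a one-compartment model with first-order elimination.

466 µg/L

C₀ = Dose / Vd = 347.0 / 86.0 = 4.035 mg/L
k = ln2 / t½ = 0.693147 / 5.30 = 0.1308 h⁻¹
C = C₀ · e^(−k·t) = 4.035 × e^(−0.1308 × 16.5)
  = 4.035 × 0.1155 = 0.4660 mg/L
Convert: 0.4660 mg/L × 1000 = 466.0 µg/L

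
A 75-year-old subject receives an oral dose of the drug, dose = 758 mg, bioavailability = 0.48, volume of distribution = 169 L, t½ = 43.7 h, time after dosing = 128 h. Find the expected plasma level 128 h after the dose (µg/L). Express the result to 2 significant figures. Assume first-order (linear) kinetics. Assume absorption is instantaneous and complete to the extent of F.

280 µg/L

Amount reaching circulation = F × Dose = 0.48 × 758.0 = 363.8 mg
C₀ = F·Dose / Vd = 363.8 / 169 = 2.153 mg/L
k = ln2 / t½ = 0.693147 / 43.7 = 0.01586 h⁻¹
C = C₀ · e^(−k·t) = 2.153 × e^(−0.01586 × 128)
  = 2.153 × 0.1313 = 0.2827 mg/L
Convert: 0.2827 mg/L × 1000 = 282.7 µg/L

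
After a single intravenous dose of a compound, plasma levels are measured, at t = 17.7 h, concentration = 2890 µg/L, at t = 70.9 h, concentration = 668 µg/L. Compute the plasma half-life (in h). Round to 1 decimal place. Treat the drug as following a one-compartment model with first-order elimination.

k = ln(C₁/C₂) / (t₂ − t₁) = ln(2890/668) / (70.9 − 17.7)
  = 1.465 / 53.20 = 0.02754 h⁻¹
t½ = ln2 / k = 0.693147 / 0.02754 = 25.17 h

25.2 h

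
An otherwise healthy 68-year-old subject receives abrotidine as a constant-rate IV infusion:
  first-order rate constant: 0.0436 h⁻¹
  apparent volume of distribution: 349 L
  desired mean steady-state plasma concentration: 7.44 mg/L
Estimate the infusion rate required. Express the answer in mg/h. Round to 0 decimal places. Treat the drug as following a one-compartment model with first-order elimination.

CL = k × Vd = 0.04360 × 349 = 15.22 L/h
At steady state, infusion rate R₀ = Css × CL = 7.44 × 15.22 = 113.2 mg/h

113 mg/h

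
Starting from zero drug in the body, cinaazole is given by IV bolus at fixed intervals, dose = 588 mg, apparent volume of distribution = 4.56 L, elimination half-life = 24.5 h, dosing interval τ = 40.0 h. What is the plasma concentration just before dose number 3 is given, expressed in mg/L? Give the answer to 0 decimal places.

C₀ per dose = Dose / Vd = 588 / 4.56 = 128.9 mg/L
k = ln2 / t½ = 0.693147 / 24.5 = 0.02829 h⁻¹
Fraction remaining after one interval: r = e^(−kτ) = e^(−0.02829 × 40.0) = 0.3225
Before dose 3, 2 doses have been given (aged 1τ, 2τ).
C_trough = C₀ × (r + r²) = 128.9 × (0.3225 + 0.1040) = 54.98 mg/L

55 mg/L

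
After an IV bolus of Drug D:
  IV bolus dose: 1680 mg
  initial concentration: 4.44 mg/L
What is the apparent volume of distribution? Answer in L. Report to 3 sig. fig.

378 L

Vd = Dose / C₀ = 1680 / 4.44 = 378.4 L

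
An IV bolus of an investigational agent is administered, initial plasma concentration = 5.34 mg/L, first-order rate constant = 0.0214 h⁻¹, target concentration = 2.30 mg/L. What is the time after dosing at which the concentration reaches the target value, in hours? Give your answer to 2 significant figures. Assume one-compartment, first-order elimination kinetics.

t = ln(C₀ / C) / k = ln(5.340 / 2.30) / 0.02140
  = ln(2.322) / 0.02140 = 0.8424 / 0.02140 = 39.36 h

39 h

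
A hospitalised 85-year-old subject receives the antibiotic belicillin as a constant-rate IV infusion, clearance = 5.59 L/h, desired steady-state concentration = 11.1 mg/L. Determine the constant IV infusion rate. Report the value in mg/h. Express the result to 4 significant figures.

62.05 mg/h

At steady state, infusion rate R₀ = Css × CL = 11.1 × 5.590 = 62.05 mg/h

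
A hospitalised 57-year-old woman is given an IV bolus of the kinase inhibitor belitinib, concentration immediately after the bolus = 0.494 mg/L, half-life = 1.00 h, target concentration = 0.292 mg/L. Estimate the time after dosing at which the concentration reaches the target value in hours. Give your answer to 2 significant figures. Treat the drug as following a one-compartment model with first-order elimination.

k = ln2 / t½ = 0.693147 / 1.00 = 0.6931 h⁻¹
t = ln(C₀ / C) / k = ln(0.4940 / 0.292) / 0.6931
  = ln(1.692) / 0.6931 = 0.5259 / 0.6931 = 0.7588 h

0.76 h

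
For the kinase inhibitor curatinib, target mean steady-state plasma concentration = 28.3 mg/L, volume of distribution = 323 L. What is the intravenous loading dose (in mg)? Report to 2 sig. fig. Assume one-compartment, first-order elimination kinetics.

LD = Css × Vd = 28.3 × 323 = 9141 mg

9100 mg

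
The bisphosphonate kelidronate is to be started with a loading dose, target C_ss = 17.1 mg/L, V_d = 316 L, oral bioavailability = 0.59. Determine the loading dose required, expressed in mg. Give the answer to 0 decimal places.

LD = Css × Vd / F = 17.1 × 316 / 0.59 = 9159 mg

9159 mg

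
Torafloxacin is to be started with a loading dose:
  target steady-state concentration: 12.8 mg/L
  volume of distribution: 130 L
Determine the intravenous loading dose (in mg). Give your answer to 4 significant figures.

LD = Css × Vd = 12.8 × 130 = 1664 mg

1664 mg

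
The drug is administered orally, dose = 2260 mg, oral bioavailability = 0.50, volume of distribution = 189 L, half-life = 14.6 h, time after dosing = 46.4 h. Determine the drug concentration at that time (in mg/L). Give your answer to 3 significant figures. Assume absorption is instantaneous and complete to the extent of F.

Amount reaching circulation = F × Dose = 0.50 × 2260 = 1130 mg
C₀ = F·Dose / Vd = 1130 / 189 = 5.979 mg/L
k = ln2 / t½ = 0.693147 / 14.6 = 0.04748 h⁻¹
C = C₀ · e^(−k·t) = 5.979 × e^(−0.04748 × 46.4)
  = 5.979 × 0.1105 = 0.6607 mg/L

0.661 mg/L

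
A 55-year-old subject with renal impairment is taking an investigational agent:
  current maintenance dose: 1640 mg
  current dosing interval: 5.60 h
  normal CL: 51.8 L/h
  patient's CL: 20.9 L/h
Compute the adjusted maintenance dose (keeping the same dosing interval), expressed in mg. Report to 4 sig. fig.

To keep the same average steady-state level, dosing rate must scale with clearance.
CL ratio = 20.9 / 51.8 = 0.4035
New dose (same interval) = 1640 × 0.4035 = 661.7 mg

661.7 mg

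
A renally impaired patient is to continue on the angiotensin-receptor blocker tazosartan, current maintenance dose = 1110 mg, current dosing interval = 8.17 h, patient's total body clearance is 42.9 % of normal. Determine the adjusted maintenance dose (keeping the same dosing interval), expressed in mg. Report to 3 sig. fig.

476 mg

To keep the same average steady-state level, dosing rate must scale with clearance.
CL ratio = 42.9 / 100 = 0.4290
New dose (same interval) = 1110 × 0.4290 = 476.2 mg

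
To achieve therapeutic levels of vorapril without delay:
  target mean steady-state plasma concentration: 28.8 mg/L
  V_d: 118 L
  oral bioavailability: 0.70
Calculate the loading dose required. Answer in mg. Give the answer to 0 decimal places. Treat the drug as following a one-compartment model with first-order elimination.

4855 mg

LD = Css × Vd / F = 28.8 × 118 / 0.70 = 4855 mg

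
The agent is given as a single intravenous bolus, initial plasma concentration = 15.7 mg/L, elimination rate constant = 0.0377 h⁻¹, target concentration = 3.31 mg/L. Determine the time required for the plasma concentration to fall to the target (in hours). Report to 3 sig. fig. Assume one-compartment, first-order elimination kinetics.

t = ln(C₀ / C) / k = ln(15.70 / 3.31) / 0.03770
  = ln(4.743) / 0.03770 = 1.557 / 0.03770 = 41.30 h

41.3 h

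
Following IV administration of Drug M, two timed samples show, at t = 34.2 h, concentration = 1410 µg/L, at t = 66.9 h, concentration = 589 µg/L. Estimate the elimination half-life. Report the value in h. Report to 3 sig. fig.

26.0 h

k = ln(C₁/C₂) / (t₂ − t₁) = ln(1410/589) / (66.9 − 34.2)
  = 0.8729 / 32.70 = 0.02669 h⁻¹
t½ = ln2 / k = 0.693147 / 0.02669 = 25.97 h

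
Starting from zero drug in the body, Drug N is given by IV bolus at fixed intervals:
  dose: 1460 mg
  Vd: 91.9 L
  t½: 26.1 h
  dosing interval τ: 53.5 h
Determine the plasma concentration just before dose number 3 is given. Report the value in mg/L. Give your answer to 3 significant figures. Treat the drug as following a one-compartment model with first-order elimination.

4.76 mg/L

C₀ per dose = Dose / Vd = 1460 / 91.9 = 15.89 mg/L
k = ln2 / t½ = 0.693147 / 26.1 = 0.02656 h⁻¹
Fraction remaining after one interval: r = e^(−kτ) = e^(−0.02656 × 53.5) = 0.2415
Before dose 3, 2 doses have been given (aged 1τ, 2τ).
C_trough = C₀ × (r + r²) = 15.89 × (0.2415 + 0.05832) = 4.764 mg/L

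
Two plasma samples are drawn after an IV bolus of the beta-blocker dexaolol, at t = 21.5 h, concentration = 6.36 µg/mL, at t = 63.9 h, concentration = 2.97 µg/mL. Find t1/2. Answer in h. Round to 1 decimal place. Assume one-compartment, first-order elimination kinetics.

k = ln(C₁/C₂) / (t₂ − t₁) = ln(6.36/2.97) / (63.9 − 21.5)
  = 0.7615 / 42.40 = 0.01796 h⁻¹
t½ = ln2 / k = 0.693147 / 0.01796 = 38.59 h

38.6 h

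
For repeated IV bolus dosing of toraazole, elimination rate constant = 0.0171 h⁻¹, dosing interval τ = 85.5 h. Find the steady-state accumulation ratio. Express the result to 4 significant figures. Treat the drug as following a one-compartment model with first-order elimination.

1.302

e^(−kτ) = e^(−0.01710 × 85.5) = 0.2318
Accumulation ratio R = 1 / (1 − e^(−kτ)) = 1 / (1 − 0.2318) = 1.302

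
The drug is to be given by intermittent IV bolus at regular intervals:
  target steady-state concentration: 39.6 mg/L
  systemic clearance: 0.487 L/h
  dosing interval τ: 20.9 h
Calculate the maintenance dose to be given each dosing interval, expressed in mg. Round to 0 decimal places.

403 mg

At steady state, Dose/τ = Css × CL.
Dose = Css × CL × τ = 39.6 × 0.4870 × 20.9 = 403.1 mg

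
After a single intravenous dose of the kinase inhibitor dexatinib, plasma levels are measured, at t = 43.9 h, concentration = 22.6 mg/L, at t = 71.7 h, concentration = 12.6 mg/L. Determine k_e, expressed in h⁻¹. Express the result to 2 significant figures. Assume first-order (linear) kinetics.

0.021 h⁻¹

k = ln(C₁/C₂) / (t₂ − t₁) = ln(22.6/12.6) / (71.7 − 43.9)
  = 0.5843 / 27.80 = 0.02102 h⁻¹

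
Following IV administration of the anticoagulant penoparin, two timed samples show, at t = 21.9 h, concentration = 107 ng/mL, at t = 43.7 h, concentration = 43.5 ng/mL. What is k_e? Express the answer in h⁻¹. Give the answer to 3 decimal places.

0.041 h⁻¹

k = ln(C₁/C₂) / (t₂ − t₁) = ln(107/43.5) / (43.7 − 21.9)
  = 0.9001 / 21.80 = 0.04129 h⁻¹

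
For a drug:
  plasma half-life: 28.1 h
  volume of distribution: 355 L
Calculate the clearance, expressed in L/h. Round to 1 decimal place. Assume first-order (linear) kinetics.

k = ln2 / t½ = 0.693147 / 28.1 = 0.02467 h⁻¹
CL = k × Vd = 0.02467 × 355 = 8.758 L/h

8.8 L/h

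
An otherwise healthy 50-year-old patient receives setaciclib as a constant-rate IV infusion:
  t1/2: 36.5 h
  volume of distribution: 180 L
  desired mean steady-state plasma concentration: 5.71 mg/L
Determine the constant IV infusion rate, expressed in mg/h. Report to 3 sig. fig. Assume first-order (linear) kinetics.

k = ln2 / t½ = 0.693147 / 36.5 = 0.01899 h⁻¹
CL = k × Vd = 0.01899 × 180 = 3.418 L/h
At steady state, infusion rate R₀ = Css × CL = 5.71 × 3.418 = 19.52 mg/h

19.5 mg/h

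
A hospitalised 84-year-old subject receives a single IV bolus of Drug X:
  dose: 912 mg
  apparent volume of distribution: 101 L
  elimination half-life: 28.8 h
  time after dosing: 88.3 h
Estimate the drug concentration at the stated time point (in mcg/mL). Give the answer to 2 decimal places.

C₀ = Dose / Vd = 912.0 / 101 = 9.030 mg/L
k = ln2 / t½ = 0.693147 / 28.8 = 0.02407 h⁻¹
C = C₀ · e^(−k·t) = 9.030 × e^(−0.02407 × 88.3)
  = 9.030 × 0.1194 = 1.078 mg/L
(1.078 mg/L = 1.078 mcg/mL)

1.08 mcg/mL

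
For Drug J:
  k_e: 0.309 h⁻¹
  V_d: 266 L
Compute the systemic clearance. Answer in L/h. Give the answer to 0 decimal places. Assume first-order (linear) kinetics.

82 L/h

CL = k × Vd = 0.309 × 266 = 82.19 L/h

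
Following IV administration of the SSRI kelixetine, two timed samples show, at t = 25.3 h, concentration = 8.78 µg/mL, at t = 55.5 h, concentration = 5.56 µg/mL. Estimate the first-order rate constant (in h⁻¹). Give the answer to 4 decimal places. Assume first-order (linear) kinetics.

k = ln(C₁/C₂) / (t₂ − t₁) = ln(8.78/5.56) / (55.5 − 25.3)
  = 0.4569 / 30.20 = 0.01513 h⁻¹

0.0151 h⁻¹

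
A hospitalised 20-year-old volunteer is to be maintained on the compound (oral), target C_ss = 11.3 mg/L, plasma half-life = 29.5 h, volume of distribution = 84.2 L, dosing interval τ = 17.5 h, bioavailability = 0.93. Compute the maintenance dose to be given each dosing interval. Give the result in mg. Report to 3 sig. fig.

k = ln2 / t½ = 0.693147 / 29.5 = 0.02350 h⁻¹
CL = k × Vd = 0.02350 × 84.2 = 1.979 L/h
At steady state, F × (Dose/τ) = Css × CL.
Dose = Css × CL × τ / F = 11.3 × 1.979 × 17.5 / 0.93 = 420.8 mg

421 mg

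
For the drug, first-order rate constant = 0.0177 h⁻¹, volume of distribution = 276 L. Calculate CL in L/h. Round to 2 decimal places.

4.89 L/h

CL = k × Vd = 0.0177 × 276 = 4.885 L/h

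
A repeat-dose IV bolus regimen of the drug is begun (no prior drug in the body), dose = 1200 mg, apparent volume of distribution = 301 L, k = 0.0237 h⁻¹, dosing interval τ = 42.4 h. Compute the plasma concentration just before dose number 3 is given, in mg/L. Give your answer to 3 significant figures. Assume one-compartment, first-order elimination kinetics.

1.99 mg/L

C₀ per dose = Dose / Vd = 1200 / 301 = 3.987 mg/L
Fraction remaining after one interval: r = e^(−kτ) = e^(−0.02370 × 42.4) = 0.3661
Before dose 3, 2 doses have been given (aged 1τ, 2τ).
C_trough = C₀ × (r + r²) = 3.987 × (0.3661 + 0.1340) = 1.994 mg/L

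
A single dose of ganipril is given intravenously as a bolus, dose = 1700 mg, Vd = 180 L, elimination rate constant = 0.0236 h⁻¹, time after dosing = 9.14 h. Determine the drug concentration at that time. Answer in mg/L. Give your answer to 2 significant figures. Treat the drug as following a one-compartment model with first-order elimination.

7.6 mg/L

C₀ = Dose / Vd = 1700 / 180 = 9.444 mg/L
C = C₀ · e^(−k·t) = 9.444 × e^(−0.02360 × 9.14)
  = 9.444 × 0.8060 = 7.612 mg/L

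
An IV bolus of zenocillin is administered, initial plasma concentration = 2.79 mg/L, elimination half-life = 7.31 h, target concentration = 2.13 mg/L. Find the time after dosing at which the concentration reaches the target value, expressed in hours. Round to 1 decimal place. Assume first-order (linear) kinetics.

2.8 h

k = ln2 / t½ = 0.693147 / 7.31 = 0.09482 h⁻¹
t = ln(C₀ / C) / k = ln(2.790 / 2.13) / 0.09482
  = ln(1.310) / 0.09482 = 0.2700 / 0.09482 = 2.848 h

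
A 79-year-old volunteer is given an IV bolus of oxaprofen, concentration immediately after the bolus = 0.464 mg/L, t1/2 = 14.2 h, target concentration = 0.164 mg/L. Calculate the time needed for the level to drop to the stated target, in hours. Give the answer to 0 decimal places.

21 h

k = ln2 / t½ = 0.693147 / 14.2 = 0.04881 h⁻¹
t = ln(C₀ / C) / k = ln(0.4640 / 0.164) / 0.04881
  = ln(2.829) / 0.04881 = 1.040 / 0.04881 = 21.31 h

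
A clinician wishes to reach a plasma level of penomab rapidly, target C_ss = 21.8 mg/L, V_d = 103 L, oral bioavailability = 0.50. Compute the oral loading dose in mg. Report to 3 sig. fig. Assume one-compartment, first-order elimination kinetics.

LD = Css × Vd / F = 21.8 × 103 / 0.50 = 4491 mg

4490 mg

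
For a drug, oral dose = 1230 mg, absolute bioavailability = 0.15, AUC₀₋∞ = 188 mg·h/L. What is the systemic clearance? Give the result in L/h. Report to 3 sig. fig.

CL = F·Dose / AUC = 0.15 × 1230 / 188 = 0.9814 L/h

0.981 L/h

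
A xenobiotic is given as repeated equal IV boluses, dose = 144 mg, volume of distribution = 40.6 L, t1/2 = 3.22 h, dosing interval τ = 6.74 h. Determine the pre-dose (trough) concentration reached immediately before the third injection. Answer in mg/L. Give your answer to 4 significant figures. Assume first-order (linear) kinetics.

1.026 mg/L

C₀ per dose = Dose / Vd = 144 / 40.6 = 3.547 mg/L
k = ln2 / t½ = 0.693147 / 3.22 = 0.2153 h⁻¹
Fraction remaining after one interval: r = e^(−kτ) = e^(−0.2153 × 6.74) = 0.2343
Before dose 3, 2 doses have been given (aged 1τ, 2τ).
C_trough = C₀ × (r + r²) = 3.547 × (0.2343 + 0.05490) = 1.026 mg/L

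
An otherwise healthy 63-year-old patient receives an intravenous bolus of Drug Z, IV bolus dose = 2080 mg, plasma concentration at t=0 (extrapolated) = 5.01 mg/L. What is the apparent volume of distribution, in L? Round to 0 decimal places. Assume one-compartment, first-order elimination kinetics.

Vd = Dose / C₀ = 2080 / 5.01 = 415.2 L

415 L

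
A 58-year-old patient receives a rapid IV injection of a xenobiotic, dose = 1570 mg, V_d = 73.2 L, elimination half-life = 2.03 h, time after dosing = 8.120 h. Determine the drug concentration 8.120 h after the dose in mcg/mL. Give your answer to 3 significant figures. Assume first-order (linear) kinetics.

C₀ = Dose / Vd = 1570 / 73.2 = 21.45 mg/L
k = ln2 / t½ = 0.693147 / 2.03 = 0.3415 h⁻¹
t / t½ = 8.120 / 2.03 = 4 half-lives
C = C₀ × (1/2)^4 = 21.45 × 0.06250 = 1.341 mg/L
(1.341 mg/L = 1.341 mcg/mL)

1.34 mcg/mL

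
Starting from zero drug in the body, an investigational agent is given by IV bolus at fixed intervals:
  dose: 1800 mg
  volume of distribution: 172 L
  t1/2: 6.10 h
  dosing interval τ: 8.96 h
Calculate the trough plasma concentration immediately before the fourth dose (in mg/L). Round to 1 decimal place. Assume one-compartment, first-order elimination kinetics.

C₀ per dose = Dose / Vd = 1800 / 172 = 10.47 mg/L
k = ln2 / t½ = 0.693147 / 6.10 = 0.1136 h⁻¹
Fraction remaining after one interval: r = e^(−kτ) = e^(−0.1136 × 8.96) = 0.3614
Before dose 4, 3 doses have been given (aged 1τ, 2τ, 3τ).
C_trough = C₀ × (r + r² + … + r^3) = C₀ × r(1−r^3)/(1−r)
        = 10.47 × 0.3614 × (1 − 0.04720) / (1 − 0.3614) = 5.646 mg/L

5.6 mg/L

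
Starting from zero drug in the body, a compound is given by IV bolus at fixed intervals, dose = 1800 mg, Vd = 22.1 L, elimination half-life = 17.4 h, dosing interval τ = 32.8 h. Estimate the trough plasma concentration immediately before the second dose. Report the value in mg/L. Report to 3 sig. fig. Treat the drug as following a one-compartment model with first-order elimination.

C₀ per dose = Dose / Vd = 1800 / 22.1 = 81.45 mg/L
k = ln2 / t½ = 0.693147 / 17.4 = 0.03984 h⁻¹
Fraction remaining after one interval: r = e^(−kτ) = e^(−0.03984 × 32.8) = 0.2707
Before dose 2, 1 dose has been given (aged 1τ).
C_trough = C₀ × r = 81.45 × 0.2707 = 22.05 mg/L

22.1 mg/L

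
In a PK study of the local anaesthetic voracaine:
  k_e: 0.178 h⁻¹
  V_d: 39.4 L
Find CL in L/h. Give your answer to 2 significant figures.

7.0 L/h

CL = k × Vd = 0.178 × 39.4 = 7.013 L/h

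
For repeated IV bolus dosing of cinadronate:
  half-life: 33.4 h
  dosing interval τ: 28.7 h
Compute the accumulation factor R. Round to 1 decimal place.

2.2

k = ln2 / t½ = 0.693147 / 33.4 = 0.02075 h⁻¹
e^(−kτ) = e^(−0.02075 × 28.7) = 0.5513
Accumulation ratio R = 1 / (1 − e^(−kτ)) = 1 / (1 − 0.5513) = 2.229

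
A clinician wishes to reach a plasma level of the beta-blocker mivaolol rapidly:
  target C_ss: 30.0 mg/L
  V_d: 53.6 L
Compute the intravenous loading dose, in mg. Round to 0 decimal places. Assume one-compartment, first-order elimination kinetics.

LD = Css × Vd = 30.0 × 53.6 = 1608 mg

1608 mg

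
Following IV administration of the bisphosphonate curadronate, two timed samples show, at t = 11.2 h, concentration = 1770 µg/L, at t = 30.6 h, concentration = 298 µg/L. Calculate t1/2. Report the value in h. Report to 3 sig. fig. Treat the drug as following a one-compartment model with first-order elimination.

7.55 h

k = ln(C₁/C₂) / (t₂ − t₁) = ln(1770/298) / (30.6 − 11.2)
  = 1.782 / 19.40 = 0.09186 h⁻¹
t½ = ln2 / k = 0.693147 / 0.09186 = 7.546 h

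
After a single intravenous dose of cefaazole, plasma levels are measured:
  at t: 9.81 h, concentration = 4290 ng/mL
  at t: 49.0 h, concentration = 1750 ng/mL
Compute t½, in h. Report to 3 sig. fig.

k = ln(C₁/C₂) / (t₂ − t₁) = ln(4290/1750) / (49.0 − 9.81)
  = 0.8967 / 39.19 = 0.02288 h⁻¹
t½ = ln2 / k = 0.693147 / 0.02288 = 30.29 h

30.3 h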